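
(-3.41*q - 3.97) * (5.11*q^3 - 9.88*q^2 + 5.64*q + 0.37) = -17.4251*q^4 + 13.4041*q^3 + 19.9912*q^2 - 23.6525*q - 1.4689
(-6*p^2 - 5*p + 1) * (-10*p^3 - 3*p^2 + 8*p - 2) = 60*p^5 + 68*p^4 - 43*p^3 - 31*p^2 + 18*p - 2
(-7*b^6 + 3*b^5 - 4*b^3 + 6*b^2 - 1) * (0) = 0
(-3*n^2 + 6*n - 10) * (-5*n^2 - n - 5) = 15*n^4 - 27*n^3 + 59*n^2 - 20*n + 50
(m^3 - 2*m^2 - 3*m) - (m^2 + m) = m^3 - 3*m^2 - 4*m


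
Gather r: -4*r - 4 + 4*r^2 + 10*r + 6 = 4*r^2 + 6*r + 2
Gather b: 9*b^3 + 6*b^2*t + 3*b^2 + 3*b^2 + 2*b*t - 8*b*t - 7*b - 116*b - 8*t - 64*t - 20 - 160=9*b^3 + b^2*(6*t + 6) + b*(-6*t - 123) - 72*t - 180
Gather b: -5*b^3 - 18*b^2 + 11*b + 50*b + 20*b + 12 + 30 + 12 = -5*b^3 - 18*b^2 + 81*b + 54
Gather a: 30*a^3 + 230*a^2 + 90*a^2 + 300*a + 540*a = 30*a^3 + 320*a^2 + 840*a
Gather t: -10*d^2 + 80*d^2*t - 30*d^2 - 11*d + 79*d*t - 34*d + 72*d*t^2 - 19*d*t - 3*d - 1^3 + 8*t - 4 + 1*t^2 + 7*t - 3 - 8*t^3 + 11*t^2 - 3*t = -40*d^2 - 48*d - 8*t^3 + t^2*(72*d + 12) + t*(80*d^2 + 60*d + 12) - 8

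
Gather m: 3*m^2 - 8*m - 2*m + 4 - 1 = 3*m^2 - 10*m + 3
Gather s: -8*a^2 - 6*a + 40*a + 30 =-8*a^2 + 34*a + 30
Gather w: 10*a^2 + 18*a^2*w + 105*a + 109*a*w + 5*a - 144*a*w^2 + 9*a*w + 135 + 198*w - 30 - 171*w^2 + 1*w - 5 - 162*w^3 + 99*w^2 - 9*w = 10*a^2 + 110*a - 162*w^3 + w^2*(-144*a - 72) + w*(18*a^2 + 118*a + 190) + 100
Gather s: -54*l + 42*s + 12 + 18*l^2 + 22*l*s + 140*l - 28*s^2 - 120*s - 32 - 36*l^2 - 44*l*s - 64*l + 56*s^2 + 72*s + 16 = -18*l^2 + 22*l + 28*s^2 + s*(-22*l - 6) - 4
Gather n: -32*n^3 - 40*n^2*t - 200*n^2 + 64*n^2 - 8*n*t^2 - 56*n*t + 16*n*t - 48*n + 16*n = -32*n^3 + n^2*(-40*t - 136) + n*(-8*t^2 - 40*t - 32)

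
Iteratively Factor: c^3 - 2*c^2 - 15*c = (c)*(c^2 - 2*c - 15) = c*(c - 5)*(c + 3)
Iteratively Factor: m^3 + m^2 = (m + 1)*(m^2) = m*(m + 1)*(m)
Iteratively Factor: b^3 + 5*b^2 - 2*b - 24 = (b - 2)*(b^2 + 7*b + 12) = (b - 2)*(b + 3)*(b + 4)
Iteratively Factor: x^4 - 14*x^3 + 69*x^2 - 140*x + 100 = (x - 5)*(x^3 - 9*x^2 + 24*x - 20) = (x - 5)*(x - 2)*(x^2 - 7*x + 10) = (x - 5)^2*(x - 2)*(x - 2)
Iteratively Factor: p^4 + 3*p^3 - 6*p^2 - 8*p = (p + 4)*(p^3 - p^2 - 2*p) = (p + 1)*(p + 4)*(p^2 - 2*p) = p*(p + 1)*(p + 4)*(p - 2)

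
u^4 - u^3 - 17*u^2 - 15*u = u*(u - 5)*(u + 1)*(u + 3)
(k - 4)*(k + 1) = k^2 - 3*k - 4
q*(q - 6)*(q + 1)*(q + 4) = q^4 - q^3 - 26*q^2 - 24*q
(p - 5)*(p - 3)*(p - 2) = p^3 - 10*p^2 + 31*p - 30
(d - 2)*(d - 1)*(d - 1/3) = d^3 - 10*d^2/3 + 3*d - 2/3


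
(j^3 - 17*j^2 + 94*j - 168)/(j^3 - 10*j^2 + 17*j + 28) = (j - 6)/(j + 1)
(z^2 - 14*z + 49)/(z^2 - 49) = (z - 7)/(z + 7)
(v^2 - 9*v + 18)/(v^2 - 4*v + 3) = (v - 6)/(v - 1)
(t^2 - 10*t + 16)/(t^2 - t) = (t^2 - 10*t + 16)/(t*(t - 1))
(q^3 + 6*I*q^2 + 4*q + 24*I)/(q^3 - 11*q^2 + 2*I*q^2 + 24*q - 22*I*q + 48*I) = (q^2 + 4*I*q + 12)/(q^2 - 11*q + 24)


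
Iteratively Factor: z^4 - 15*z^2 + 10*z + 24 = (z + 1)*(z^3 - z^2 - 14*z + 24) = (z + 1)*(z + 4)*(z^2 - 5*z + 6) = (z - 2)*(z + 1)*(z + 4)*(z - 3)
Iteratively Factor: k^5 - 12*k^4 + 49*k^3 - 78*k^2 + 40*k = (k - 4)*(k^4 - 8*k^3 + 17*k^2 - 10*k) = (k - 4)*(k - 2)*(k^3 - 6*k^2 + 5*k) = (k - 5)*(k - 4)*(k - 2)*(k^2 - k) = k*(k - 5)*(k - 4)*(k - 2)*(k - 1)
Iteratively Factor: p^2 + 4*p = (p)*(p + 4)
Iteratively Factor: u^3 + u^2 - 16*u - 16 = (u - 4)*(u^2 + 5*u + 4) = (u - 4)*(u + 4)*(u + 1)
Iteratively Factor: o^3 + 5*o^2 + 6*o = (o + 3)*(o^2 + 2*o) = o*(o + 3)*(o + 2)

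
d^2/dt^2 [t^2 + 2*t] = 2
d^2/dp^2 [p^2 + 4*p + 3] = 2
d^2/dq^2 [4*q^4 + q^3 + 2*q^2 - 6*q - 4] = 48*q^2 + 6*q + 4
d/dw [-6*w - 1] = -6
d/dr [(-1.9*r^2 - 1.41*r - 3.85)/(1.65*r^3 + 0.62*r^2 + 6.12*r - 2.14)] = (3.135*r^4 + 4.653*r^3 + 8.3037*r^2 + 12.906*r + 26.5794)/(2.7225*r^6 + 2.046*r^5 + 20.5804*r^4 + 0.5268*r^3 + 34.8008*r^2 - 26.1936*r + 4.5796)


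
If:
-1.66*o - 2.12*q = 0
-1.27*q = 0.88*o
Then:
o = 0.00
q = 0.00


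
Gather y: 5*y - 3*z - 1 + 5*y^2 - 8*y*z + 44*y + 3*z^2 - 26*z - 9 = 5*y^2 + y*(49 - 8*z) + 3*z^2 - 29*z - 10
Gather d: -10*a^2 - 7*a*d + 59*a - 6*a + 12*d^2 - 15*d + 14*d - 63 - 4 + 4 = -10*a^2 + 53*a + 12*d^2 + d*(-7*a - 1) - 63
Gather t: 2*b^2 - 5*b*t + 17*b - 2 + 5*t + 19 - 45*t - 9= 2*b^2 + 17*b + t*(-5*b - 40) + 8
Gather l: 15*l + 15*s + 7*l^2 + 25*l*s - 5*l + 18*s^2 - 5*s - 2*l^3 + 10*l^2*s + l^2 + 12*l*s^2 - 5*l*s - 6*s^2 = -2*l^3 + l^2*(10*s + 8) + l*(12*s^2 + 20*s + 10) + 12*s^2 + 10*s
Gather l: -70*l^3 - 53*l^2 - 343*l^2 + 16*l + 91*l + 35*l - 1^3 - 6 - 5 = -70*l^3 - 396*l^2 + 142*l - 12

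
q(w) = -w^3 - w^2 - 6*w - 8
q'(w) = -3*w^2 - 2*w - 6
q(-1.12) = -1.13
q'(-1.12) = -7.52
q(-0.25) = -6.55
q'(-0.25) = -5.69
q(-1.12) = -1.13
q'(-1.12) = -7.52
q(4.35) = -135.34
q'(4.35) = -71.47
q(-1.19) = -0.59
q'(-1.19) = -7.87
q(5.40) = -227.02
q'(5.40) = -104.28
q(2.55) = -46.38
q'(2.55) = -30.61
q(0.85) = -14.44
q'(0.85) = -9.87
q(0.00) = -8.00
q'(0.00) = -6.00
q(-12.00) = 1648.00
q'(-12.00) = -414.00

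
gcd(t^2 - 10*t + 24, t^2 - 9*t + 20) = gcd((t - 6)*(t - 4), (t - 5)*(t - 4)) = t - 4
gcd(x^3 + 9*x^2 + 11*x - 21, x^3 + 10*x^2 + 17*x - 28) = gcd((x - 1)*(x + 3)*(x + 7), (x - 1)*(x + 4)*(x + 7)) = x^2 + 6*x - 7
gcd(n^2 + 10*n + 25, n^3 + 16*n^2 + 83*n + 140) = n + 5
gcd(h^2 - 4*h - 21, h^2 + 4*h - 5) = 1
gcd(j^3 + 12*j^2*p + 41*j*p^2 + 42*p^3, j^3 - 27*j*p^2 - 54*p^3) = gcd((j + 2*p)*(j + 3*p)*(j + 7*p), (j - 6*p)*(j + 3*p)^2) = j + 3*p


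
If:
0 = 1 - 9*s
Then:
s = 1/9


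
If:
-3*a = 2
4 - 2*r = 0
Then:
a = -2/3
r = 2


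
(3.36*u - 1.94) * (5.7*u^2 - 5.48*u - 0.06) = 19.152*u^3 - 29.4708*u^2 + 10.4296*u + 0.1164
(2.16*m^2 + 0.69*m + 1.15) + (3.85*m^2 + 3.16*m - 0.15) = 6.01*m^2 + 3.85*m + 1.0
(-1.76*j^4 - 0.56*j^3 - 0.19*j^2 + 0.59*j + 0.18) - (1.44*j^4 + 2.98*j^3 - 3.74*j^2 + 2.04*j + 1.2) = -3.2*j^4 - 3.54*j^3 + 3.55*j^2 - 1.45*j - 1.02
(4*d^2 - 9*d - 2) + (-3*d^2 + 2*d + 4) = d^2 - 7*d + 2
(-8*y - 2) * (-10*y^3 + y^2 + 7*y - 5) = 80*y^4 + 12*y^3 - 58*y^2 + 26*y + 10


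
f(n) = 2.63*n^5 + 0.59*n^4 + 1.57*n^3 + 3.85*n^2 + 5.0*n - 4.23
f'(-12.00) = 269191.16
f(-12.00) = -644416.71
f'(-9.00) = 84873.92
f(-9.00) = -152309.79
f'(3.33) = 1786.99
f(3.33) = 1262.54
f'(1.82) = 193.12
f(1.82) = 86.08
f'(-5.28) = 9968.51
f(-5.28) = -10488.43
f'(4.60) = 6257.65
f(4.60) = 5934.05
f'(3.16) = 1462.05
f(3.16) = 987.07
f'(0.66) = 15.31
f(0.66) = 1.64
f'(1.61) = 127.81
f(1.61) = 52.77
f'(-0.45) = 2.81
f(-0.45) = -5.87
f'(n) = 13.15*n^4 + 2.36*n^3 + 4.71*n^2 + 7.7*n + 5.0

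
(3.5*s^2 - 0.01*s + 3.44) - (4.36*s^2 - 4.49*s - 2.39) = -0.86*s^2 + 4.48*s + 5.83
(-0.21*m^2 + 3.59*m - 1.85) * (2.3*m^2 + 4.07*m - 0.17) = -0.483*m^4 + 7.4023*m^3 + 10.392*m^2 - 8.1398*m + 0.3145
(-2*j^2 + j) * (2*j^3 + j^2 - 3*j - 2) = -4*j^5 + 7*j^3 + j^2 - 2*j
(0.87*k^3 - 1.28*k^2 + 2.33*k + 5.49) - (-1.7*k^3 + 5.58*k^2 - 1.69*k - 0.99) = 2.57*k^3 - 6.86*k^2 + 4.02*k + 6.48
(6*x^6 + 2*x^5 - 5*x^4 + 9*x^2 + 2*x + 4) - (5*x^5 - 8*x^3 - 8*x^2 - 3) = 6*x^6 - 3*x^5 - 5*x^4 + 8*x^3 + 17*x^2 + 2*x + 7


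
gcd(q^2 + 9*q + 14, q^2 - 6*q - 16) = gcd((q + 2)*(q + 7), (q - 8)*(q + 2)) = q + 2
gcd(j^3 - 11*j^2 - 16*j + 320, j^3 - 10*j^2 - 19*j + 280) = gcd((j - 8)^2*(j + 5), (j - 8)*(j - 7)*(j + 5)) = j^2 - 3*j - 40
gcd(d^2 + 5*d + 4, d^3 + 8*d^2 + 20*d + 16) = d + 4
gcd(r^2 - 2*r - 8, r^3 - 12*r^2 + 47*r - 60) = r - 4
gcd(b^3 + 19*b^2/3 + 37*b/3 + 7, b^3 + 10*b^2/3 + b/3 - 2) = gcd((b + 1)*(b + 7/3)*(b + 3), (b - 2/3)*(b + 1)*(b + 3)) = b^2 + 4*b + 3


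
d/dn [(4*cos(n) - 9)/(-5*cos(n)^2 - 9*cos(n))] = (-20*sin(n) + 81*sin(n)/cos(n)^2 + 90*tan(n))/(5*cos(n) + 9)^2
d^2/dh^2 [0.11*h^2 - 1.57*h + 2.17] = 0.220000000000000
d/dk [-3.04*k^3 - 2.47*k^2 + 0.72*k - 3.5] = -9.12*k^2 - 4.94*k + 0.72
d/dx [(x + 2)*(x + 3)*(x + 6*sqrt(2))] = 3*x^2 + 10*x + 12*sqrt(2)*x + 6 + 30*sqrt(2)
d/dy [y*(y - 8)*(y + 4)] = 3*y^2 - 8*y - 32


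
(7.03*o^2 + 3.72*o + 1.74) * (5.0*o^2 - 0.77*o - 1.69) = 35.15*o^4 + 13.1869*o^3 - 6.0451*o^2 - 7.6266*o - 2.9406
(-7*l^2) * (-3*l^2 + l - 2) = 21*l^4 - 7*l^3 + 14*l^2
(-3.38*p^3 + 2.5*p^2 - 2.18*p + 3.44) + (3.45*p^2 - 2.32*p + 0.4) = -3.38*p^3 + 5.95*p^2 - 4.5*p + 3.84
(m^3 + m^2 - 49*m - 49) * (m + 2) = m^4 + 3*m^3 - 47*m^2 - 147*m - 98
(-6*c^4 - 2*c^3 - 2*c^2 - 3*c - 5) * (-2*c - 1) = 12*c^5 + 10*c^4 + 6*c^3 + 8*c^2 + 13*c + 5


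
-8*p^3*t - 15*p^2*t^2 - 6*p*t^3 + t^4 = t*(-8*p + t)*(p + t)^2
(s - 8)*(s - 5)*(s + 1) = s^3 - 12*s^2 + 27*s + 40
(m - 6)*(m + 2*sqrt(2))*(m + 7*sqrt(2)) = m^3 - 6*m^2 + 9*sqrt(2)*m^2 - 54*sqrt(2)*m + 28*m - 168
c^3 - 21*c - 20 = (c - 5)*(c + 1)*(c + 4)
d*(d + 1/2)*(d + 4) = d^3 + 9*d^2/2 + 2*d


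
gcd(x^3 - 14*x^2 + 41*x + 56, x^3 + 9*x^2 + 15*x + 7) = x + 1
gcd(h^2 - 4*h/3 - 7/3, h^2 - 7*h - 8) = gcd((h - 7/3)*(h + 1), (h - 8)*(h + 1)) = h + 1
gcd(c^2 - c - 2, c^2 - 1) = c + 1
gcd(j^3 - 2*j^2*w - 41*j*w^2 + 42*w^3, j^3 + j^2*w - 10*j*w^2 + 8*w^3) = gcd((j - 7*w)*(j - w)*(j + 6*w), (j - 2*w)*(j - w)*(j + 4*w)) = -j + w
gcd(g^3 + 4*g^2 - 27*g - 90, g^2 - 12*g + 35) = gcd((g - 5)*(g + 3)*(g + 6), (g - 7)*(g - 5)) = g - 5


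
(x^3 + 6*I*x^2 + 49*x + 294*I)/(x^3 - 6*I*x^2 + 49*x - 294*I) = (x + 6*I)/(x - 6*I)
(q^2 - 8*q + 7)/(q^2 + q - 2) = (q - 7)/(q + 2)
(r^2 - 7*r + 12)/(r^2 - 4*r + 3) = (r - 4)/(r - 1)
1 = 1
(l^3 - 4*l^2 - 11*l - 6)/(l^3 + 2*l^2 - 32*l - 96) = (l^2 + 2*l + 1)/(l^2 + 8*l + 16)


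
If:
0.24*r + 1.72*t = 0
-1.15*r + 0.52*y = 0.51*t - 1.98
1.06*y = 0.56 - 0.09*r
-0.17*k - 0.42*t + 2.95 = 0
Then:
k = 18.05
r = 2.01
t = -0.28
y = 0.36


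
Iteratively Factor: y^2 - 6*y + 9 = (y - 3)*(y - 3)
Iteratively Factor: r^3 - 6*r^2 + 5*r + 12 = (r + 1)*(r^2 - 7*r + 12) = (r - 3)*(r + 1)*(r - 4)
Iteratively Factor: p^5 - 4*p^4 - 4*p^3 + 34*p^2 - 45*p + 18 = (p - 3)*(p^4 - p^3 - 7*p^2 + 13*p - 6) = (p - 3)*(p - 1)*(p^3 - 7*p + 6) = (p - 3)*(p - 1)*(p + 3)*(p^2 - 3*p + 2) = (p - 3)*(p - 2)*(p - 1)*(p + 3)*(p - 1)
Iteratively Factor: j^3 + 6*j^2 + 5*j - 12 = (j + 3)*(j^2 + 3*j - 4) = (j + 3)*(j + 4)*(j - 1)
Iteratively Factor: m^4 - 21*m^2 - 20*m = (m + 1)*(m^3 - m^2 - 20*m) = (m - 5)*(m + 1)*(m^2 + 4*m) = m*(m - 5)*(m + 1)*(m + 4)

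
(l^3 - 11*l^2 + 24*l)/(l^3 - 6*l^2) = (l^2 - 11*l + 24)/(l*(l - 6))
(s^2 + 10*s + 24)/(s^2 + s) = (s^2 + 10*s + 24)/(s*(s + 1))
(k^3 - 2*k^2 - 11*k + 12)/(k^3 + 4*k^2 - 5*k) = (k^2 - k - 12)/(k*(k + 5))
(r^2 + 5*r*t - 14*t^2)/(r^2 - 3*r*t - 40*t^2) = (-r^2 - 5*r*t + 14*t^2)/(-r^2 + 3*r*t + 40*t^2)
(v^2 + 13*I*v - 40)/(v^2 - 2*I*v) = (v^2 + 13*I*v - 40)/(v*(v - 2*I))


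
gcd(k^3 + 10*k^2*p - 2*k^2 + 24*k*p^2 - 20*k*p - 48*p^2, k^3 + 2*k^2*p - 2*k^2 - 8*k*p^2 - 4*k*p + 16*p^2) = k^2 + 4*k*p - 2*k - 8*p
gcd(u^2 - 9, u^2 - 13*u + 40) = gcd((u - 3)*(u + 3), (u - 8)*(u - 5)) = 1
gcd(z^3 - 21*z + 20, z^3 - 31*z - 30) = z + 5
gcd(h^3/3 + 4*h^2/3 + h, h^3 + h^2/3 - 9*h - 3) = h + 3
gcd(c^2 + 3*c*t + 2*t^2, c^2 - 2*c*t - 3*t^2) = c + t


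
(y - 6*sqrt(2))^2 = y^2 - 12*sqrt(2)*y + 72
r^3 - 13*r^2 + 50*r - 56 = (r - 7)*(r - 4)*(r - 2)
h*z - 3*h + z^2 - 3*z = (h + z)*(z - 3)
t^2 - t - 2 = (t - 2)*(t + 1)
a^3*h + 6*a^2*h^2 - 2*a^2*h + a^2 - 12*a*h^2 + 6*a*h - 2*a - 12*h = (a - 2)*(a + 6*h)*(a*h + 1)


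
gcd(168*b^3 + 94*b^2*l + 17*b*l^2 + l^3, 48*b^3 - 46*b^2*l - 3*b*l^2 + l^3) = 6*b + l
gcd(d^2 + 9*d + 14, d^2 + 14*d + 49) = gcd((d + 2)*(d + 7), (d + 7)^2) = d + 7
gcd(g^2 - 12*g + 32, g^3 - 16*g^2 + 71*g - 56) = g - 8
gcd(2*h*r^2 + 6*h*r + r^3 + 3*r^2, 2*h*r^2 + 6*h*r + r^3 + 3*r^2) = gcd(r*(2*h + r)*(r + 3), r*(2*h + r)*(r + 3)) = 2*h*r^2 + 6*h*r + r^3 + 3*r^2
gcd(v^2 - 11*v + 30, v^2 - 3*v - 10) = v - 5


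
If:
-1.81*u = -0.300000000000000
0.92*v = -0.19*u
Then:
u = 0.17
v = -0.03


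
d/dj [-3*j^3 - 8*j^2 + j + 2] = -9*j^2 - 16*j + 1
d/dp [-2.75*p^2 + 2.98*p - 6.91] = 2.98 - 5.5*p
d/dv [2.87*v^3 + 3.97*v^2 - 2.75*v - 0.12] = 8.61*v^2 + 7.94*v - 2.75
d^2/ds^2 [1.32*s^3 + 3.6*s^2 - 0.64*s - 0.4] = 7.92*s + 7.2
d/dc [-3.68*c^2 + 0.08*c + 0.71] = 0.08 - 7.36*c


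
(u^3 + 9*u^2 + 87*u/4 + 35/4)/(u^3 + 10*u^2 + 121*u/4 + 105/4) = (2*u + 1)/(2*u + 3)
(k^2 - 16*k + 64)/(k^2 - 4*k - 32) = (k - 8)/(k + 4)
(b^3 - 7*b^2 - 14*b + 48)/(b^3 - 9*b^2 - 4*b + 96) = (b - 2)/(b - 4)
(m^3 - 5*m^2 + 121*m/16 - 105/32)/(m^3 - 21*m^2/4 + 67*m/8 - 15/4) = (m - 7/4)/(m - 2)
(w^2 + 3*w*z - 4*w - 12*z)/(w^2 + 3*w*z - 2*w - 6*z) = (w - 4)/(w - 2)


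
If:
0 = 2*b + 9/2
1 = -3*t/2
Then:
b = -9/4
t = -2/3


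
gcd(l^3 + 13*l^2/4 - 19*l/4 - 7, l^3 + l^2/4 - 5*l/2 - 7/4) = l^2 - 3*l/4 - 7/4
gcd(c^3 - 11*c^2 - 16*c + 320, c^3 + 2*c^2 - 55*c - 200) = c^2 - 3*c - 40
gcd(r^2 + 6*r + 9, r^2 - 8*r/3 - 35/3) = 1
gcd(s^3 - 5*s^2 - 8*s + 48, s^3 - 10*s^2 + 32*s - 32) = s^2 - 8*s + 16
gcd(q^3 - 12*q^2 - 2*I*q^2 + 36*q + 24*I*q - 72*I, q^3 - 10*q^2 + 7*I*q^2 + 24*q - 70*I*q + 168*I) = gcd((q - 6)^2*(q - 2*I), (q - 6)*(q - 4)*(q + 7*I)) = q - 6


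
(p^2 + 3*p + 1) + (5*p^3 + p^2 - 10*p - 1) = 5*p^3 + 2*p^2 - 7*p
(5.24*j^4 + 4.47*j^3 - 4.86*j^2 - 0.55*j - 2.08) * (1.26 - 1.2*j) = -6.288*j^5 + 1.2384*j^4 + 11.4642*j^3 - 5.4636*j^2 + 1.803*j - 2.6208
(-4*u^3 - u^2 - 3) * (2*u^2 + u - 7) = -8*u^5 - 6*u^4 + 27*u^3 + u^2 - 3*u + 21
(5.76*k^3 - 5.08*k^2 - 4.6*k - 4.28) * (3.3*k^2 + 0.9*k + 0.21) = 19.008*k^5 - 11.58*k^4 - 18.5424*k^3 - 19.3308*k^2 - 4.818*k - 0.8988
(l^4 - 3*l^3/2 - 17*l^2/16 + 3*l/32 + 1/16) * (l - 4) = l^5 - 11*l^4/2 + 79*l^3/16 + 139*l^2/32 - 5*l/16 - 1/4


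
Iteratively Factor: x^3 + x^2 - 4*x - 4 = (x + 2)*(x^2 - x - 2) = (x + 1)*(x + 2)*(x - 2)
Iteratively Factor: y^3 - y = (y)*(y^2 - 1) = y*(y + 1)*(y - 1)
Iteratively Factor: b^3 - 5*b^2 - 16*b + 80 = (b - 4)*(b^2 - b - 20) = (b - 4)*(b + 4)*(b - 5)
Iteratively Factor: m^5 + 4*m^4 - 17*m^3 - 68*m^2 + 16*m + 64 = (m + 4)*(m^4 - 17*m^2 + 16) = (m - 1)*(m + 4)*(m^3 + m^2 - 16*m - 16) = (m - 4)*(m - 1)*(m + 4)*(m^2 + 5*m + 4) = (m - 4)*(m - 1)*(m + 1)*(m + 4)*(m + 4)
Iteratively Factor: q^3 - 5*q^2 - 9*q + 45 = (q - 3)*(q^2 - 2*q - 15) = (q - 3)*(q + 3)*(q - 5)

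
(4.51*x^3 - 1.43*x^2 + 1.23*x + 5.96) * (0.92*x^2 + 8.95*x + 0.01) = 4.1492*x^5 + 39.0489*x^4 - 11.6218*x^3 + 16.4774*x^2 + 53.3543*x + 0.0596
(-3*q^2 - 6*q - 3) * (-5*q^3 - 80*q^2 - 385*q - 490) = 15*q^5 + 270*q^4 + 1650*q^3 + 4020*q^2 + 4095*q + 1470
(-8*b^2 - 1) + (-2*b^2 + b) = -10*b^2 + b - 1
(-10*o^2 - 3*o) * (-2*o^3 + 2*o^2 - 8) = 20*o^5 - 14*o^4 - 6*o^3 + 80*o^2 + 24*o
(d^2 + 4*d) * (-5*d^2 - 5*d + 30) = -5*d^4 - 25*d^3 + 10*d^2 + 120*d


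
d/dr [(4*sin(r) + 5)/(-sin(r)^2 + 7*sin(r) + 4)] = (4*sin(r)^2 + 10*sin(r) - 19)*cos(r)/(sin(r)^2 - 7*sin(r) - 4)^2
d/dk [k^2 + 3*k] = 2*k + 3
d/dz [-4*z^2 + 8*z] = 8 - 8*z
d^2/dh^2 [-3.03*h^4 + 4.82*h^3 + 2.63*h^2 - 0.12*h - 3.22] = -36.36*h^2 + 28.92*h + 5.26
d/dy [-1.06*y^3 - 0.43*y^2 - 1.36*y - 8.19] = -3.18*y^2 - 0.86*y - 1.36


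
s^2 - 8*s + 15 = (s - 5)*(s - 3)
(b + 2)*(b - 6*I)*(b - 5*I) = b^3 + 2*b^2 - 11*I*b^2 - 30*b - 22*I*b - 60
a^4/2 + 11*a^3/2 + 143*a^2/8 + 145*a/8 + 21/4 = (a/2 + 1/2)*(a + 1/2)*(a + 7/2)*(a + 6)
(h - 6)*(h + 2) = h^2 - 4*h - 12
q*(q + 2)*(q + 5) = q^3 + 7*q^2 + 10*q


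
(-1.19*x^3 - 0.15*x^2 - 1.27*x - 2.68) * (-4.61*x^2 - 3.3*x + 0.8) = 5.4859*x^5 + 4.6185*x^4 + 5.3977*x^3 + 16.4258*x^2 + 7.828*x - 2.144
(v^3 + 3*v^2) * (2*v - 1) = 2*v^4 + 5*v^3 - 3*v^2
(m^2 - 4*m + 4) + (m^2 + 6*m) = 2*m^2 + 2*m + 4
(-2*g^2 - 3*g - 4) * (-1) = 2*g^2 + 3*g + 4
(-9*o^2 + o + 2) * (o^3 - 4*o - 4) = -9*o^5 + o^4 + 38*o^3 + 32*o^2 - 12*o - 8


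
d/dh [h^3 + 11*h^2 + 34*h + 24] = 3*h^2 + 22*h + 34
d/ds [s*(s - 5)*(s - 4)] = 3*s^2 - 18*s + 20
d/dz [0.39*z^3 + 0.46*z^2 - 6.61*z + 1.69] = 1.17*z^2 + 0.92*z - 6.61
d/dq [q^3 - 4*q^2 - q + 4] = 3*q^2 - 8*q - 1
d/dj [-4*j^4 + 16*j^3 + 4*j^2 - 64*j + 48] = -16*j^3 + 48*j^2 + 8*j - 64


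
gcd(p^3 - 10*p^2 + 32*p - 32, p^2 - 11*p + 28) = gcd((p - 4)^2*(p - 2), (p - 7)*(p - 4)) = p - 4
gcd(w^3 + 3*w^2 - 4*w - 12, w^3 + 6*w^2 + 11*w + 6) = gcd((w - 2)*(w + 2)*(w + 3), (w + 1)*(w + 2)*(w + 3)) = w^2 + 5*w + 6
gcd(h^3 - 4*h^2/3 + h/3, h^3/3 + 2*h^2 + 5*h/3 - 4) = h - 1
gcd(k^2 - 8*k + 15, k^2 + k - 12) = k - 3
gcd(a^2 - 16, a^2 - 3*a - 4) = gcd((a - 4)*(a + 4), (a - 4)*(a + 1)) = a - 4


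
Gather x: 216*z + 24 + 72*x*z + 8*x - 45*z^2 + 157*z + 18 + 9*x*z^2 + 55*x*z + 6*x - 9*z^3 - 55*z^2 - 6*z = x*(9*z^2 + 127*z + 14) - 9*z^3 - 100*z^2 + 367*z + 42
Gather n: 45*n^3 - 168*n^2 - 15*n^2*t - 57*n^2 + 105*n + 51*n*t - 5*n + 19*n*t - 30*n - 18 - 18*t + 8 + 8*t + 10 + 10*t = 45*n^3 + n^2*(-15*t - 225) + n*(70*t + 70)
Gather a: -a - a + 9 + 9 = 18 - 2*a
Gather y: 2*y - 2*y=0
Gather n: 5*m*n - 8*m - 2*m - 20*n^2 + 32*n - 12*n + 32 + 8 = -10*m - 20*n^2 + n*(5*m + 20) + 40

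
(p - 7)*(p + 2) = p^2 - 5*p - 14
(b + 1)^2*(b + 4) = b^3 + 6*b^2 + 9*b + 4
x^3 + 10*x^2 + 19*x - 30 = (x - 1)*(x + 5)*(x + 6)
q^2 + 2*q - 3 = (q - 1)*(q + 3)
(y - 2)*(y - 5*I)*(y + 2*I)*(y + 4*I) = y^4 - 2*y^3 + I*y^3 + 22*y^2 - 2*I*y^2 - 44*y + 40*I*y - 80*I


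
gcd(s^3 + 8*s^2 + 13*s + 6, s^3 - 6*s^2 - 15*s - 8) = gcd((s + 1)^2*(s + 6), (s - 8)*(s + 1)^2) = s^2 + 2*s + 1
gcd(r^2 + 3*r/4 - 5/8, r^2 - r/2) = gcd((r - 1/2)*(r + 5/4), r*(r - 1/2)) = r - 1/2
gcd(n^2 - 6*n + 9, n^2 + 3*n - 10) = 1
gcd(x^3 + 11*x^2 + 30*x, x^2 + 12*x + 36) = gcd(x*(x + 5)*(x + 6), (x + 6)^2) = x + 6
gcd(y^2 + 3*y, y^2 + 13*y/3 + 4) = y + 3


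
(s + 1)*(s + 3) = s^2 + 4*s + 3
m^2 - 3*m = m*(m - 3)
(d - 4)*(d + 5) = d^2 + d - 20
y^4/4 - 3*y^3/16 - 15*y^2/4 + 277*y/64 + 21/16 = (y/4 + 1)*(y - 7/2)*(y - 3/2)*(y + 1/4)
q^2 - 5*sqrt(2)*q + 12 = (q - 3*sqrt(2))*(q - 2*sqrt(2))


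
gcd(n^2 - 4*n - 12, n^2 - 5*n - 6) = n - 6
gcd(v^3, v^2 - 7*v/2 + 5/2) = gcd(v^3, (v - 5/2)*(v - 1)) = 1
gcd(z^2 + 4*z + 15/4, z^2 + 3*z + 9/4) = z + 3/2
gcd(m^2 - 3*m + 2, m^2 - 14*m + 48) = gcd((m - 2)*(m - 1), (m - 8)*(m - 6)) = 1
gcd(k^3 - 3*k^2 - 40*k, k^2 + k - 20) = k + 5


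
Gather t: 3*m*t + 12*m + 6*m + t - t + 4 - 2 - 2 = 3*m*t + 18*m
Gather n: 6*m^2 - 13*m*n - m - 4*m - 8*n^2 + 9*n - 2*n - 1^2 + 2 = 6*m^2 - 5*m - 8*n^2 + n*(7 - 13*m) + 1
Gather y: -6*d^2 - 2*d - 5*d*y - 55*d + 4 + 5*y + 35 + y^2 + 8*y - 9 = -6*d^2 - 57*d + y^2 + y*(13 - 5*d) + 30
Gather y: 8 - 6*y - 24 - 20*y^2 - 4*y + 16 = -20*y^2 - 10*y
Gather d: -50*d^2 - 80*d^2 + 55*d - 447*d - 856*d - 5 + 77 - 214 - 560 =-130*d^2 - 1248*d - 702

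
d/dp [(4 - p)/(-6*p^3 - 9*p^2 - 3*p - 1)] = (-12*p^3 + 63*p^2 + 72*p + 13)/(36*p^6 + 108*p^5 + 117*p^4 + 66*p^3 + 27*p^2 + 6*p + 1)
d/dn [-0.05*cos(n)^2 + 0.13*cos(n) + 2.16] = (0.1*cos(n) - 0.13)*sin(n)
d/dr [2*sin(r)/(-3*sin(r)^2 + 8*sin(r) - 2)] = 2*(3*sin(r)^2 - 2)*cos(r)/(3*sin(r)^2 - 8*sin(r) + 2)^2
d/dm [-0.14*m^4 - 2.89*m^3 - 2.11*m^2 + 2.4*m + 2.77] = -0.56*m^3 - 8.67*m^2 - 4.22*m + 2.4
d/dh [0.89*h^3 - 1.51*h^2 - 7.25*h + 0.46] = 2.67*h^2 - 3.02*h - 7.25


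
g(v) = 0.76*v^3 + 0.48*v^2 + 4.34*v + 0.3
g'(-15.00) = 502.94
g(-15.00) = -2521.80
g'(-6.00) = 80.66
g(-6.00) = -172.62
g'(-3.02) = 22.24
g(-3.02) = -29.36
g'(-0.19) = 4.24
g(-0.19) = -0.51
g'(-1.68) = 9.16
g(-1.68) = -9.24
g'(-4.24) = 41.26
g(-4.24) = -67.40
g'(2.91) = 26.44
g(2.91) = 35.72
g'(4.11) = 46.80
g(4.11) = 79.01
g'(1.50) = 10.91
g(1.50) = 10.46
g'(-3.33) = 26.43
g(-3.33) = -36.89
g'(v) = 2.28*v^2 + 0.96*v + 4.34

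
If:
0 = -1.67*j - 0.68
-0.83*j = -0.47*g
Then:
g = -0.72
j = -0.41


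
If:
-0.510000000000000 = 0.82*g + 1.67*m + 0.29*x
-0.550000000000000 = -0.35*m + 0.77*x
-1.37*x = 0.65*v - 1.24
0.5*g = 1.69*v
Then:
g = -25.50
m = 11.44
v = -7.55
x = 4.49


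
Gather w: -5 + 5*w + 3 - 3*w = 2*w - 2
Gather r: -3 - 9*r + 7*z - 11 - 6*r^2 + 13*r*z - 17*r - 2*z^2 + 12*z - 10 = -6*r^2 + r*(13*z - 26) - 2*z^2 + 19*z - 24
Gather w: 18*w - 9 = 18*w - 9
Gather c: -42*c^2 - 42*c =-42*c^2 - 42*c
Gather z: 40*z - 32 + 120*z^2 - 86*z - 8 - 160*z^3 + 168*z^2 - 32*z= -160*z^3 + 288*z^2 - 78*z - 40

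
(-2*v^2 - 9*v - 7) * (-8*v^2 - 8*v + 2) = 16*v^4 + 88*v^3 + 124*v^2 + 38*v - 14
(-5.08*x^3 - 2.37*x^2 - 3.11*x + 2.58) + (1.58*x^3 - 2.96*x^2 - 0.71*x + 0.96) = -3.5*x^3 - 5.33*x^2 - 3.82*x + 3.54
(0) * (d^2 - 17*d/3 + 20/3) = 0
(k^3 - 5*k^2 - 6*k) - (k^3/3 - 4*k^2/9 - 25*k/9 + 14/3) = 2*k^3/3 - 41*k^2/9 - 29*k/9 - 14/3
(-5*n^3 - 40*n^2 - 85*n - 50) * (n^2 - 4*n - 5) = -5*n^5 - 20*n^4 + 100*n^3 + 490*n^2 + 625*n + 250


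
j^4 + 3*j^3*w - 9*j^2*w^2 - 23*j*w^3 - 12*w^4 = (j - 3*w)*(j + w)^2*(j + 4*w)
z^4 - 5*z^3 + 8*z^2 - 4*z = z*(z - 2)^2*(z - 1)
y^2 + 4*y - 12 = (y - 2)*(y + 6)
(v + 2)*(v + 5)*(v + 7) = v^3 + 14*v^2 + 59*v + 70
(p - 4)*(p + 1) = p^2 - 3*p - 4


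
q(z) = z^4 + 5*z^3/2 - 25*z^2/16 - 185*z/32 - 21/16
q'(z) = 4*z^3 + 15*z^2/2 - 25*z/8 - 185/32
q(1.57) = 1.51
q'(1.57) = 23.28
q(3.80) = 299.85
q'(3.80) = 310.13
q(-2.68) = 6.42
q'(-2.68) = -20.53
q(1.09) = -4.82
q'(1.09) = 4.90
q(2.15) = 25.25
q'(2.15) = 61.92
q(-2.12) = 0.30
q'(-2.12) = -3.56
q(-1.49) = 0.49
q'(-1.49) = 2.29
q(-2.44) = 2.62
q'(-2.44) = -11.61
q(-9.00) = 4662.66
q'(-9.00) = -2286.16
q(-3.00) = 15.47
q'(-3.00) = -36.91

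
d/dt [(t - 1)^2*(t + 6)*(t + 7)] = 4*t^3 + 33*t^2 + 34*t - 71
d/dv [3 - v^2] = -2*v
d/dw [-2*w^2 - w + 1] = -4*w - 1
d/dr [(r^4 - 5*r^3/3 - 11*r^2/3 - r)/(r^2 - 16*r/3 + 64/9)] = 3*(18*r^4 - 111*r^3 + 120*r^2 + 185*r + 24)/(27*r^3 - 216*r^2 + 576*r - 512)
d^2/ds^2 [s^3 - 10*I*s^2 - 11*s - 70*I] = 6*s - 20*I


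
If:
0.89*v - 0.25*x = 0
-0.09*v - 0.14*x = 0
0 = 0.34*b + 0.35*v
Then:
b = 0.00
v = 0.00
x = 0.00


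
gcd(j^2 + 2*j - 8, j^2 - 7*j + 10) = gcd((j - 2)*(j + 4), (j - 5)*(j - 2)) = j - 2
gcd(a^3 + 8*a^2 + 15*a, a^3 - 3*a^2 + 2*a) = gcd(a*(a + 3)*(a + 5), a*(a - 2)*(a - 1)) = a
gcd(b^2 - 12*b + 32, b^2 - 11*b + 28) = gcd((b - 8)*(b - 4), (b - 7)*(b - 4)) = b - 4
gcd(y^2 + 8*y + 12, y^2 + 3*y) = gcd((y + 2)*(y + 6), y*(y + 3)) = 1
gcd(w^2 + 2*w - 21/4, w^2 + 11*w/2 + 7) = w + 7/2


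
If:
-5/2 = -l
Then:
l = 5/2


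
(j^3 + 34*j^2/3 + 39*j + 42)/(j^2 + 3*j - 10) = (j^3 + 34*j^2/3 + 39*j + 42)/(j^2 + 3*j - 10)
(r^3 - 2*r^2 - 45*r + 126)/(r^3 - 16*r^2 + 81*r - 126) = (r + 7)/(r - 7)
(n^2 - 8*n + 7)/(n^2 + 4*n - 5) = (n - 7)/(n + 5)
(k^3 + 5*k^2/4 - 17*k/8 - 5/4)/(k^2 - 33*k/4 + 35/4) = (k^2 + 5*k/2 + 1)/(k - 7)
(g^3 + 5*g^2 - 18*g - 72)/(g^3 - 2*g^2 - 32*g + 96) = (g + 3)/(g - 4)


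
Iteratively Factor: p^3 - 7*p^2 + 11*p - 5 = (p - 1)*(p^2 - 6*p + 5) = (p - 1)^2*(p - 5)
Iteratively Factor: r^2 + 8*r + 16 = (r + 4)*(r + 4)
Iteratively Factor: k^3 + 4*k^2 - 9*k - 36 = (k + 4)*(k^2 - 9) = (k - 3)*(k + 4)*(k + 3)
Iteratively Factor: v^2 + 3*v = (v + 3)*(v)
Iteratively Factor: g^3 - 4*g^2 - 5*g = (g - 5)*(g^2 + g) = (g - 5)*(g + 1)*(g)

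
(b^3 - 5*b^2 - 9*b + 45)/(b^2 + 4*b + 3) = (b^2 - 8*b + 15)/(b + 1)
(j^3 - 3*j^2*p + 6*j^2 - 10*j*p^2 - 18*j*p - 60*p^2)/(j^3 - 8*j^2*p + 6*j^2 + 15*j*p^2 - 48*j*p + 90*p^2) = (-j - 2*p)/(-j + 3*p)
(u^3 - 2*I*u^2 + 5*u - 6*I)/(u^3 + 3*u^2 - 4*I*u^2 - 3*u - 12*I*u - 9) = (u + 2*I)/(u + 3)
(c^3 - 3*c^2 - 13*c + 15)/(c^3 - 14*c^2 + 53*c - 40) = (c + 3)/(c - 8)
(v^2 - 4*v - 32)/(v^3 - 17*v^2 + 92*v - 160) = (v + 4)/(v^2 - 9*v + 20)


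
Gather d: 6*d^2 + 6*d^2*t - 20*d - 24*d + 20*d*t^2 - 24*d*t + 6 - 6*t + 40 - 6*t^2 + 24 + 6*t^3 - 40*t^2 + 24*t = d^2*(6*t + 6) + d*(20*t^2 - 24*t - 44) + 6*t^3 - 46*t^2 + 18*t + 70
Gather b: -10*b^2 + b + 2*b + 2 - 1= -10*b^2 + 3*b + 1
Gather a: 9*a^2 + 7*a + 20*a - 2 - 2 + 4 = 9*a^2 + 27*a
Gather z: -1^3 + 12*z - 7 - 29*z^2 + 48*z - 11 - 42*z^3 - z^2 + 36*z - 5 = -42*z^3 - 30*z^2 + 96*z - 24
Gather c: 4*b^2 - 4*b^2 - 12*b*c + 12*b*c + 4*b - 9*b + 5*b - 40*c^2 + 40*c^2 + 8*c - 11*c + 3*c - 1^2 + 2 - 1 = 0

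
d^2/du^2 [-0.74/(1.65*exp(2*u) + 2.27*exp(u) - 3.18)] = (-0.74*(3.3*exp(u) + 2.27)*(6.6*exp(u) + 4.54)*exp(u) + (4.884*exp(u) + 1.6798)*(1.65*exp(2*u) + 2.27*exp(u) - 3.18))*exp(u)/(1.65*exp(2*u) + 2.27*exp(u) - 3.18)^3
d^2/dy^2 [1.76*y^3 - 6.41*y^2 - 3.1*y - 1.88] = 10.56*y - 12.82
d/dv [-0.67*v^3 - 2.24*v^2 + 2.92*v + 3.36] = -2.01*v^2 - 4.48*v + 2.92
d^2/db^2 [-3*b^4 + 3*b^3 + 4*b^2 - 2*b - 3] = -36*b^2 + 18*b + 8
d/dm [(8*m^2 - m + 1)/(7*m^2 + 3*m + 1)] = (31*m^2 + 2*m - 4)/(49*m^4 + 42*m^3 + 23*m^2 + 6*m + 1)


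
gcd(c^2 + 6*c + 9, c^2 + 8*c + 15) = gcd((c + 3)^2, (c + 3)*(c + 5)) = c + 3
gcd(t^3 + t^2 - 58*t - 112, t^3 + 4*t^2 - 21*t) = t + 7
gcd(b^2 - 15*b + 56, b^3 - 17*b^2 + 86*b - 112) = b^2 - 15*b + 56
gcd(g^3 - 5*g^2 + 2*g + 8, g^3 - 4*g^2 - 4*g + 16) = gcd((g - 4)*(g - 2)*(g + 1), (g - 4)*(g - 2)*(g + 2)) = g^2 - 6*g + 8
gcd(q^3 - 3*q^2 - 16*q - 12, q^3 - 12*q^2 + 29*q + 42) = q^2 - 5*q - 6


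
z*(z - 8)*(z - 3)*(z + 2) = z^4 - 9*z^3 + 2*z^2 + 48*z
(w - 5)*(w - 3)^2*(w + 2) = w^4 - 9*w^3 + 17*w^2 + 33*w - 90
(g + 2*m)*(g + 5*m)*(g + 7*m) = g^3 + 14*g^2*m + 59*g*m^2 + 70*m^3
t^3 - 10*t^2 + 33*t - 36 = (t - 4)*(t - 3)^2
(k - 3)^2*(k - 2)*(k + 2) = k^4 - 6*k^3 + 5*k^2 + 24*k - 36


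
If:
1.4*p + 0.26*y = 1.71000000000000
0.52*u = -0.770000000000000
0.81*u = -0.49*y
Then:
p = 0.77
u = -1.48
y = 2.45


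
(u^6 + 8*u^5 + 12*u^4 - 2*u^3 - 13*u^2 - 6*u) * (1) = u^6 + 8*u^5 + 12*u^4 - 2*u^3 - 13*u^2 - 6*u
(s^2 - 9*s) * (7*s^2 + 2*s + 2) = 7*s^4 - 61*s^3 - 16*s^2 - 18*s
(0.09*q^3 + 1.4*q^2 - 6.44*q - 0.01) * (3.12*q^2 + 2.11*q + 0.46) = 0.2808*q^5 + 4.5579*q^4 - 17.0974*q^3 - 12.9756*q^2 - 2.9835*q - 0.0046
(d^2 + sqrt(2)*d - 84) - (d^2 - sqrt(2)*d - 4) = 2*sqrt(2)*d - 80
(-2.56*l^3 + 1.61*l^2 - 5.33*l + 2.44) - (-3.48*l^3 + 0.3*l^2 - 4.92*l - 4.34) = 0.92*l^3 + 1.31*l^2 - 0.41*l + 6.78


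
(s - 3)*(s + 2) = s^2 - s - 6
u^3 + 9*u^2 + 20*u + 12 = (u + 1)*(u + 2)*(u + 6)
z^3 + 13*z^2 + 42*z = z*(z + 6)*(z + 7)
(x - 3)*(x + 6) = x^2 + 3*x - 18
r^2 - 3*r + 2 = (r - 2)*(r - 1)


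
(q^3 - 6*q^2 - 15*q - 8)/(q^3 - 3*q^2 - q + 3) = (q^2 - 7*q - 8)/(q^2 - 4*q + 3)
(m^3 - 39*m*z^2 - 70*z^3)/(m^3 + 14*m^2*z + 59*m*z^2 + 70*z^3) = (m - 7*z)/(m + 7*z)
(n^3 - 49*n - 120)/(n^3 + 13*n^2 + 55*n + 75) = (n - 8)/(n + 5)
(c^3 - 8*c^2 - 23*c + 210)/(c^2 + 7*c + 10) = (c^2 - 13*c + 42)/(c + 2)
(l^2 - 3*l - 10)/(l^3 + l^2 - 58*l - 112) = (l - 5)/(l^2 - l - 56)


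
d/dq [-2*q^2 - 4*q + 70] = -4*q - 4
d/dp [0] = 0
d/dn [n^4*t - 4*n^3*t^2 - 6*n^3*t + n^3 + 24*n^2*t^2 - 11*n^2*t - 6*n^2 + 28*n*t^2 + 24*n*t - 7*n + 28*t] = 4*n^3*t - 12*n^2*t^2 - 18*n^2*t + 3*n^2 + 48*n*t^2 - 22*n*t - 12*n + 28*t^2 + 24*t - 7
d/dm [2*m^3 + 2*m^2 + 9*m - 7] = 6*m^2 + 4*m + 9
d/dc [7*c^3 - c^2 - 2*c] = 21*c^2 - 2*c - 2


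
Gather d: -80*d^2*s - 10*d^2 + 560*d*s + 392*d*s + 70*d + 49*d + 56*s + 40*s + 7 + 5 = d^2*(-80*s - 10) + d*(952*s + 119) + 96*s + 12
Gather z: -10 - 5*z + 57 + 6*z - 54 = z - 7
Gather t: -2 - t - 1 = -t - 3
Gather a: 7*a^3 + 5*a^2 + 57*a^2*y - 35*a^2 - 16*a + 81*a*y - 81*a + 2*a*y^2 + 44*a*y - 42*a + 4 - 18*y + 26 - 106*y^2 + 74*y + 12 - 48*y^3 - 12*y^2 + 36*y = 7*a^3 + a^2*(57*y - 30) + a*(2*y^2 + 125*y - 139) - 48*y^3 - 118*y^2 + 92*y + 42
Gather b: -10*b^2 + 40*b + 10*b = -10*b^2 + 50*b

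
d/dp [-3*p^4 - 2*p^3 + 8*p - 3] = -12*p^3 - 6*p^2 + 8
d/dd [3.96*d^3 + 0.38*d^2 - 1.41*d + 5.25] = 11.88*d^2 + 0.76*d - 1.41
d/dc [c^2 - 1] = 2*c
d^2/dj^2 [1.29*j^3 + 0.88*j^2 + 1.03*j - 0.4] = 7.74*j + 1.76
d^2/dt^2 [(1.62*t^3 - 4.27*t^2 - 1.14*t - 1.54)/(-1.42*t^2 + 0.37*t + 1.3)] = (3.5527136788005e-15*t^5 - 1.4210854715202e-14*t^4 + 2.659712*t^3 + 61.250736*t^2 - 8.65485600000001*t + 19.443252)/(2.863288*t^6 - 2.238204*t^5 - 7.280766*t^4 + 4.047467*t^3 + 6.66549*t^2 - 1.8759*t - 2.197)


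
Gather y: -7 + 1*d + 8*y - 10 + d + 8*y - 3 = 2*d + 16*y - 20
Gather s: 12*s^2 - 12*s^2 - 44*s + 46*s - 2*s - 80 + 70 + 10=0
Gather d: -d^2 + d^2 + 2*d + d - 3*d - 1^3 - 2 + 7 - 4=0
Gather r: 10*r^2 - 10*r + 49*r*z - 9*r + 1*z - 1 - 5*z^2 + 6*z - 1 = 10*r^2 + r*(49*z - 19) - 5*z^2 + 7*z - 2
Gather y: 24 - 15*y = 24 - 15*y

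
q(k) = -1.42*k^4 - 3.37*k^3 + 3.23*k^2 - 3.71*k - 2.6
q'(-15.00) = 16794.64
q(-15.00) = -59733.95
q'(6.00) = -1555.79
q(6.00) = -2476.82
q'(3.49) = -345.75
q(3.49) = -330.12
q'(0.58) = -4.47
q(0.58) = -4.48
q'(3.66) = -393.97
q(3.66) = -392.94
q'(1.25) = -22.53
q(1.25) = -12.24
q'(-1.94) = -12.82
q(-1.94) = 21.25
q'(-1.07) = -15.24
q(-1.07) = 7.33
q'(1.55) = -39.14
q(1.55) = -21.34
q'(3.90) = -469.22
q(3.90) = -496.35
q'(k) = -5.68*k^3 - 10.11*k^2 + 6.46*k - 3.71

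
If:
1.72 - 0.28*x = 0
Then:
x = 6.14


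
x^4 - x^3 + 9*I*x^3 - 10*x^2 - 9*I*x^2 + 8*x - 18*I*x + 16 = (x - 2)*(x + 1)*(x + I)*(x + 8*I)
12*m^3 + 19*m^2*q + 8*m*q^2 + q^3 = (m + q)*(3*m + q)*(4*m + q)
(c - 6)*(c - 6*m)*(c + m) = c^3 - 5*c^2*m - 6*c^2 - 6*c*m^2 + 30*c*m + 36*m^2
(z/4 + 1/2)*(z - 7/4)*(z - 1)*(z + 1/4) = z^4/4 - z^3/8 - 63*z^2/64 + 41*z/64 + 7/32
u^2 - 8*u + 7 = (u - 7)*(u - 1)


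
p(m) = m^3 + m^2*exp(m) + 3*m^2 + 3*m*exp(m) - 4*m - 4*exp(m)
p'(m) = m^2*exp(m) + 3*m^2 + 5*m*exp(m) + 6*m - exp(m) - 4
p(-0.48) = -0.72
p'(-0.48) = -8.15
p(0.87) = -2.06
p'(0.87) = 13.29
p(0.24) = -4.87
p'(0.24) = -2.06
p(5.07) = 6063.06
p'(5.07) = 8070.99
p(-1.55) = 8.36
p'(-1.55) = -7.44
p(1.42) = 12.65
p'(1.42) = 44.15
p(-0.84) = 2.37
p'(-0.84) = -8.86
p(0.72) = -3.67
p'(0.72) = 8.28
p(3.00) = 323.20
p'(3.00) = 502.97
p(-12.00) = -1248.00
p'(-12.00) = 356.00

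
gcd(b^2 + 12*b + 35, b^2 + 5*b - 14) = b + 7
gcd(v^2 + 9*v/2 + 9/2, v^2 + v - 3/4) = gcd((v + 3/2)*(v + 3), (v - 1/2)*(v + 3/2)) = v + 3/2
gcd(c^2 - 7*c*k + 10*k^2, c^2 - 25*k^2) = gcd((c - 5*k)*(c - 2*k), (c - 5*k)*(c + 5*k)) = c - 5*k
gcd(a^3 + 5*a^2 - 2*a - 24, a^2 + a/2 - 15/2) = a + 3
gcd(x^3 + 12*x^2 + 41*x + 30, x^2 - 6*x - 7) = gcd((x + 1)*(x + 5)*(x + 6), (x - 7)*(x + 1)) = x + 1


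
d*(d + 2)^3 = d^4 + 6*d^3 + 12*d^2 + 8*d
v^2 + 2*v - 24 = (v - 4)*(v + 6)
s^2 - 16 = (s - 4)*(s + 4)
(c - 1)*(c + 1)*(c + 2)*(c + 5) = c^4 + 7*c^3 + 9*c^2 - 7*c - 10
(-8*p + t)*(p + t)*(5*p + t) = -40*p^3 - 43*p^2*t - 2*p*t^2 + t^3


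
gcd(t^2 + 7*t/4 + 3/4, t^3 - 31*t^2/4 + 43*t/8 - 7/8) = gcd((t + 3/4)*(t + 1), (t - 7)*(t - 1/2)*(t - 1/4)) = 1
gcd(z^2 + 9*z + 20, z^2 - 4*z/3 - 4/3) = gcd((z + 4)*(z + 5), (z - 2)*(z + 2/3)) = 1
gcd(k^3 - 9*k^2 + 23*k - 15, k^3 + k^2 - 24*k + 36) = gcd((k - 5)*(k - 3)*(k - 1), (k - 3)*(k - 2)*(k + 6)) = k - 3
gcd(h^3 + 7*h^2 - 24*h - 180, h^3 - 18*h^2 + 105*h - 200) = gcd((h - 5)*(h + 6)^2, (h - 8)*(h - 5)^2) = h - 5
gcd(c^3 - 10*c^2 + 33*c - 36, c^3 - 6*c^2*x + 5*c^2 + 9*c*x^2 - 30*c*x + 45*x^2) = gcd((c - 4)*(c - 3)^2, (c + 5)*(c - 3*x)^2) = 1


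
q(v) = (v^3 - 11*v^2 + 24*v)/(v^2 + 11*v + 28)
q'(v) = (-2*v - 11)*(v^3 - 11*v^2 + 24*v)/(v^2 + 11*v + 28)^2 + (3*v^2 - 22*v + 24)/(v^2 + 11*v + 28) = (v^4 + 22*v^3 - 61*v^2 - 616*v + 672)/(v^4 + 22*v^3 + 177*v^2 + 616*v + 784)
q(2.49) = 0.11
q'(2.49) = -0.23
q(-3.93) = -1511.92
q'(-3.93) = 22821.01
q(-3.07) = -56.44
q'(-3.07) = 107.83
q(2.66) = 0.08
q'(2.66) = -0.23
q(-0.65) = -0.96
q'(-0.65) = 2.30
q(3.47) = -0.09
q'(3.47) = -0.19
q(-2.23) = -14.13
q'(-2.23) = 21.37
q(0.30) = 0.20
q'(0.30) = 0.49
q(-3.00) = -49.50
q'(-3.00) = 91.12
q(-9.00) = -183.60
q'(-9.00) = -82.02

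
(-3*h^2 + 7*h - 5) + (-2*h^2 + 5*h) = -5*h^2 + 12*h - 5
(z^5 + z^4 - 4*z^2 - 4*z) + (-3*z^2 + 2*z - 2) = z^5 + z^4 - 7*z^2 - 2*z - 2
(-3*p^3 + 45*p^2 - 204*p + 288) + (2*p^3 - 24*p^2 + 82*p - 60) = -p^3 + 21*p^2 - 122*p + 228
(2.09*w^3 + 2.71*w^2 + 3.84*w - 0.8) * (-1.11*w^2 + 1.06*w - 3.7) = -2.3199*w^5 - 0.7927*w^4 - 9.1228*w^3 - 5.0686*w^2 - 15.056*w + 2.96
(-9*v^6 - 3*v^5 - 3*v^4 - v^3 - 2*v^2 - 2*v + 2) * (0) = 0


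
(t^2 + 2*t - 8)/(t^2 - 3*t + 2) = (t + 4)/(t - 1)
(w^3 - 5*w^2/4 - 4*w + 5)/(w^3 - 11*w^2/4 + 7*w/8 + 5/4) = 2*(w + 2)/(2*w + 1)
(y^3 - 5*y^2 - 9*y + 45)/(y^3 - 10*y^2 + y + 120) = (y - 3)/(y - 8)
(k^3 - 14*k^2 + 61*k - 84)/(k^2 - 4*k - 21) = (k^2 - 7*k + 12)/(k + 3)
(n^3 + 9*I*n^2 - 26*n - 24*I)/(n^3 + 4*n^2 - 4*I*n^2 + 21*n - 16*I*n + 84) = (n^2 + 6*I*n - 8)/(n^2 + n*(4 - 7*I) - 28*I)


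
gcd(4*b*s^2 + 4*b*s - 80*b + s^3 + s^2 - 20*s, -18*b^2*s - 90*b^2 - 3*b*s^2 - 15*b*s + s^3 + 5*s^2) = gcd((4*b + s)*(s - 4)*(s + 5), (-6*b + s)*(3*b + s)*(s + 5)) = s + 5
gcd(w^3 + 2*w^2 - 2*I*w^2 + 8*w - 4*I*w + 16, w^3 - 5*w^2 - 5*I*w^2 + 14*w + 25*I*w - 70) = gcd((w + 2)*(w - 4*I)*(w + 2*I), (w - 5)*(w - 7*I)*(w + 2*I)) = w + 2*I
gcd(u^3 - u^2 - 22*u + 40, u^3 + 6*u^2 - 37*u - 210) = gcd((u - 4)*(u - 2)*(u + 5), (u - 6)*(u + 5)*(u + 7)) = u + 5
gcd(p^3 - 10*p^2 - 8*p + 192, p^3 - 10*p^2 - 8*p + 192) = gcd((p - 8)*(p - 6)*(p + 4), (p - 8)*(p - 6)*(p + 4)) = p^3 - 10*p^2 - 8*p + 192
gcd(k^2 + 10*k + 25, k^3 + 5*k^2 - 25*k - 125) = k^2 + 10*k + 25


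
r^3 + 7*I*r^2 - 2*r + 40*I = (r - 2*I)*(r + 4*I)*(r + 5*I)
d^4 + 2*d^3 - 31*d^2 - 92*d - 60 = (d - 6)*(d + 1)*(d + 2)*(d + 5)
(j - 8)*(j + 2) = j^2 - 6*j - 16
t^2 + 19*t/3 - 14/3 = (t - 2/3)*(t + 7)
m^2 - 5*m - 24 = (m - 8)*(m + 3)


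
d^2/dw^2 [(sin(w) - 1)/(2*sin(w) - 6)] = (-3*sin(w) + cos(w)^2 + 1)/(sin(w) - 3)^3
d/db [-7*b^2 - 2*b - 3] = -14*b - 2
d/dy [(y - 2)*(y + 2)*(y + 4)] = 3*y^2 + 8*y - 4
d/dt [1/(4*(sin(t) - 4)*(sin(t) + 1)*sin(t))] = (-3*cos(t) + 6/tan(t) + 4*cos(t)/sin(t)^2)/(4*(sin(t) - 4)^2*(sin(t) + 1)^2)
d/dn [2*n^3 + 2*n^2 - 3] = 2*n*(3*n + 2)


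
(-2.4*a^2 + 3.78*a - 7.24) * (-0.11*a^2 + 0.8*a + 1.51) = 0.264*a^4 - 2.3358*a^3 + 0.1964*a^2 - 0.0842000000000009*a - 10.9324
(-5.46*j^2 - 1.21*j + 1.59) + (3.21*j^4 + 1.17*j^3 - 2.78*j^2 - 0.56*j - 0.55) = 3.21*j^4 + 1.17*j^3 - 8.24*j^2 - 1.77*j + 1.04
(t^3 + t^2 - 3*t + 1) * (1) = t^3 + t^2 - 3*t + 1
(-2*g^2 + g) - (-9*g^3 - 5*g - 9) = 9*g^3 - 2*g^2 + 6*g + 9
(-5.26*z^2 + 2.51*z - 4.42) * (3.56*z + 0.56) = -18.7256*z^3 + 5.99*z^2 - 14.3296*z - 2.4752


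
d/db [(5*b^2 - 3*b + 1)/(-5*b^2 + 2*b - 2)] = (-5*b^2 - 10*b + 4)/(25*b^4 - 20*b^3 + 24*b^2 - 8*b + 4)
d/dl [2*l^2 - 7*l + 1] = 4*l - 7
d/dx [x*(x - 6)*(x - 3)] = 3*x^2 - 18*x + 18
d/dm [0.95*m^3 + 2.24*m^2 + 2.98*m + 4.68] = 2.85*m^2 + 4.48*m + 2.98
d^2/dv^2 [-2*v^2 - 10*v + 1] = -4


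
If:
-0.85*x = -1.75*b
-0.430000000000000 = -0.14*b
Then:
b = 3.07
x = 6.32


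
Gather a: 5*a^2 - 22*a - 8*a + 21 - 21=5*a^2 - 30*a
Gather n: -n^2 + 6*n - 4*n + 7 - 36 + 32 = -n^2 + 2*n + 3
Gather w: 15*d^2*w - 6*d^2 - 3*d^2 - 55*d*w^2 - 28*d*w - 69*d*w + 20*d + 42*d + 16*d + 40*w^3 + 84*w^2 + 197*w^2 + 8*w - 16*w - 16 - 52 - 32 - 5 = -9*d^2 + 78*d + 40*w^3 + w^2*(281 - 55*d) + w*(15*d^2 - 97*d - 8) - 105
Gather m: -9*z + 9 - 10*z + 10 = 19 - 19*z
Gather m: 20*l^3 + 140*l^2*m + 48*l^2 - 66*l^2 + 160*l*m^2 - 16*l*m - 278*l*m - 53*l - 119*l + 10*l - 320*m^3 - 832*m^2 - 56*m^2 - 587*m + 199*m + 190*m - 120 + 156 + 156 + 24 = 20*l^3 - 18*l^2 - 162*l - 320*m^3 + m^2*(160*l - 888) + m*(140*l^2 - 294*l - 198) + 216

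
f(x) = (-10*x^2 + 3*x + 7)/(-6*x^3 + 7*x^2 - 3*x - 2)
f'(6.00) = -0.06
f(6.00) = 0.31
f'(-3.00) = -0.08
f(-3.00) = -0.40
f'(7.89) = -0.03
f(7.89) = 0.23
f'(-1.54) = -0.03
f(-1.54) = -0.52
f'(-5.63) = -0.04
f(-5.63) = -0.25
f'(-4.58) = -0.05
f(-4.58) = -0.29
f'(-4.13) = -0.06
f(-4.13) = -0.32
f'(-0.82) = 1.48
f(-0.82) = -0.26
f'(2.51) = -0.30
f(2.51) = 0.80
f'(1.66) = -0.00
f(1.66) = 1.03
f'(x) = (3 - 20*x)/(-6*x^3 + 7*x^2 - 3*x - 2) + (-10*x^2 + 3*x + 7)*(18*x^2 - 14*x + 3)/(-6*x^3 + 7*x^2 - 3*x - 2)^2 = (-60*x^4 + 36*x^3 + 135*x^2 - 58*x + 15)/(36*x^6 - 84*x^5 + 85*x^4 - 18*x^3 - 19*x^2 + 12*x + 4)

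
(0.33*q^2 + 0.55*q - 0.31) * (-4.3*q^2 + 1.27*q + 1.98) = -1.419*q^4 - 1.9459*q^3 + 2.6849*q^2 + 0.6953*q - 0.6138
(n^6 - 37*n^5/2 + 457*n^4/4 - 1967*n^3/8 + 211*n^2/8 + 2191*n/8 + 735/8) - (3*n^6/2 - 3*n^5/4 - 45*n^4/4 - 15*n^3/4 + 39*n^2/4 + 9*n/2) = -n^6/2 - 71*n^5/4 + 251*n^4/2 - 1937*n^3/8 + 133*n^2/8 + 2155*n/8 + 735/8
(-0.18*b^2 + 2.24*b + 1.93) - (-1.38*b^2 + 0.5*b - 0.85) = 1.2*b^2 + 1.74*b + 2.78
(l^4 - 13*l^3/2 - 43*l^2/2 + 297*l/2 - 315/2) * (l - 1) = l^5 - 15*l^4/2 - 15*l^3 + 170*l^2 - 306*l + 315/2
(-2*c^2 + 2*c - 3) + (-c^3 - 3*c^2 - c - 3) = -c^3 - 5*c^2 + c - 6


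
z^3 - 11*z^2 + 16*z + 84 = (z - 7)*(z - 6)*(z + 2)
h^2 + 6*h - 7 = (h - 1)*(h + 7)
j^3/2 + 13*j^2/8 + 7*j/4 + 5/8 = (j/2 + 1/2)*(j + 1)*(j + 5/4)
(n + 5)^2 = n^2 + 10*n + 25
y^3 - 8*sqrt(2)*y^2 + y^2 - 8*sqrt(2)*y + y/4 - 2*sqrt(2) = (y + 1/2)^2*(y - 8*sqrt(2))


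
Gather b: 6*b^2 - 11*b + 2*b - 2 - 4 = 6*b^2 - 9*b - 6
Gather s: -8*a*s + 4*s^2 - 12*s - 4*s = 4*s^2 + s*(-8*a - 16)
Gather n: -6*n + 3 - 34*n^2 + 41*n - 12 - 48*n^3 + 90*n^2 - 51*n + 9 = -48*n^3 + 56*n^2 - 16*n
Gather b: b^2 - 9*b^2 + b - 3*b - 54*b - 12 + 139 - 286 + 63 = -8*b^2 - 56*b - 96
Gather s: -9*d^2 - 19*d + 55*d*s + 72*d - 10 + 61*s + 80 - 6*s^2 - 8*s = -9*d^2 + 53*d - 6*s^2 + s*(55*d + 53) + 70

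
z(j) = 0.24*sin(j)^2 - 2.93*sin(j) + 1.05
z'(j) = 0.48*sin(j)*cos(j) - 2.93*cos(j) = (0.48*sin(j) - 2.93)*cos(j)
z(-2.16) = 3.65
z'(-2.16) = 1.85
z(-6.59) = 1.96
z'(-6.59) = -2.93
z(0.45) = -0.18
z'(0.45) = -2.45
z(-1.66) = 4.21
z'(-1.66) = 0.30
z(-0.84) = 3.36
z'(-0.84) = -2.19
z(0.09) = 0.79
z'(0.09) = -2.88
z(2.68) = -0.21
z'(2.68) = 2.43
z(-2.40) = 3.14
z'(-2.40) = 2.40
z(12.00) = 2.69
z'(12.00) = -2.69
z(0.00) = 1.05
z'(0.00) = -2.93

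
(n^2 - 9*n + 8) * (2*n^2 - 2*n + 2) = 2*n^4 - 20*n^3 + 36*n^2 - 34*n + 16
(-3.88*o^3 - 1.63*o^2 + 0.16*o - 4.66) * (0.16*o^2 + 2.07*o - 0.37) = -0.6208*o^5 - 8.2924*o^4 - 1.9129*o^3 + 0.1887*o^2 - 9.7054*o + 1.7242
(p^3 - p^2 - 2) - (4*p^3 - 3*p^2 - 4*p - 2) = -3*p^3 + 2*p^2 + 4*p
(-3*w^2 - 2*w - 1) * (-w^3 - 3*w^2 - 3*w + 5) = 3*w^5 + 11*w^4 + 16*w^3 - 6*w^2 - 7*w - 5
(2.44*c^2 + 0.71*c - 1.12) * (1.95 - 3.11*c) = -7.5884*c^3 + 2.5499*c^2 + 4.8677*c - 2.184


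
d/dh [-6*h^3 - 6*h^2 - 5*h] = -18*h^2 - 12*h - 5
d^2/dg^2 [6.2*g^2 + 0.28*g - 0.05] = 12.4000000000000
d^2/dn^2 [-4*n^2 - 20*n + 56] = -8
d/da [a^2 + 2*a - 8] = 2*a + 2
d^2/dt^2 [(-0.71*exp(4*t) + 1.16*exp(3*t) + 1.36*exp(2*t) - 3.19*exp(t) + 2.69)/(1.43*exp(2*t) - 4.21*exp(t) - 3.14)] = (-5.807516*exp(7*t) + 49.390627*exp(6*t) - 95.951139*exp(5*t) - 142.385865*exp(4*t) + 108.004319*exp(3*t) + 22.343127*exp(2*t) + 191.798491*exp(t) - 67.01231)*exp(t)/(2.924207*exp(6*t) - 25.827087*exp(5*t) + 56.773431*exp(4*t) + 38.803991*exp(3*t) - 124.663338*exp(2*t) - 124.526748*exp(t) - 30.959144)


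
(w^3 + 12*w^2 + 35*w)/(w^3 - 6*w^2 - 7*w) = (w^2 + 12*w + 35)/(w^2 - 6*w - 7)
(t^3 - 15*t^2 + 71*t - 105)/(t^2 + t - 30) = (t^2 - 10*t + 21)/(t + 6)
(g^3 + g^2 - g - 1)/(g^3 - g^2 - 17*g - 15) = (g^2 - 1)/(g^2 - 2*g - 15)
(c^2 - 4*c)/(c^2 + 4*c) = (c - 4)/(c + 4)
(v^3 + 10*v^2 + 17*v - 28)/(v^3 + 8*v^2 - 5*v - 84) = (v - 1)/(v - 3)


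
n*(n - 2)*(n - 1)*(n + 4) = n^4 + n^3 - 10*n^2 + 8*n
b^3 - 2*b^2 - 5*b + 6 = (b - 3)*(b - 1)*(b + 2)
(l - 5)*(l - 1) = l^2 - 6*l + 5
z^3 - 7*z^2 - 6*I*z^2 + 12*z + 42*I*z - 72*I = (z - 4)*(z - 3)*(z - 6*I)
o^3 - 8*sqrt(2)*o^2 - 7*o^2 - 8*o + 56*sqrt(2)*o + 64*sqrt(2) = (o - 8)*(o + 1)*(o - 8*sqrt(2))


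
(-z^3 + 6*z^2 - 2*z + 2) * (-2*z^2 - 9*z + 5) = 2*z^5 - 3*z^4 - 55*z^3 + 44*z^2 - 28*z + 10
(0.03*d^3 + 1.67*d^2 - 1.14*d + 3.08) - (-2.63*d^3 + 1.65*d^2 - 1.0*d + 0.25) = 2.66*d^3 + 0.02*d^2 - 0.14*d + 2.83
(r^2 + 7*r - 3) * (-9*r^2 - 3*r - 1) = -9*r^4 - 66*r^3 + 5*r^2 + 2*r + 3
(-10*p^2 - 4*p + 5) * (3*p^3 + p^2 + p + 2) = -30*p^5 - 22*p^4 + p^3 - 19*p^2 - 3*p + 10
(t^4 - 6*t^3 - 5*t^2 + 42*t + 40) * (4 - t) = -t^5 + 10*t^4 - 19*t^3 - 62*t^2 + 128*t + 160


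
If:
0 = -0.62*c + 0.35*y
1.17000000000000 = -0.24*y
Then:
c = -2.75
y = -4.88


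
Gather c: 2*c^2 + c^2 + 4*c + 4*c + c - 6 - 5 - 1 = 3*c^2 + 9*c - 12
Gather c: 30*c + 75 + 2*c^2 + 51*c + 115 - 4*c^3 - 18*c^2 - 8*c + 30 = -4*c^3 - 16*c^2 + 73*c + 220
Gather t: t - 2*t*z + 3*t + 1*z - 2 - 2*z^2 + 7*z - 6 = t*(4 - 2*z) - 2*z^2 + 8*z - 8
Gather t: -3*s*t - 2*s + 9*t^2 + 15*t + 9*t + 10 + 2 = -2*s + 9*t^2 + t*(24 - 3*s) + 12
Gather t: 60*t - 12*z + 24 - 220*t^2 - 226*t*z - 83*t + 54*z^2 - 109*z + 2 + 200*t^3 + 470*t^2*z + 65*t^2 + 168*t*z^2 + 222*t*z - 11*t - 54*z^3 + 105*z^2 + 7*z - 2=200*t^3 + t^2*(470*z - 155) + t*(168*z^2 - 4*z - 34) - 54*z^3 + 159*z^2 - 114*z + 24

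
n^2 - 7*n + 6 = (n - 6)*(n - 1)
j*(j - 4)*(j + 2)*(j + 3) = j^4 + j^3 - 14*j^2 - 24*j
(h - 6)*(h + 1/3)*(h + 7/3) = h^3 - 10*h^2/3 - 137*h/9 - 14/3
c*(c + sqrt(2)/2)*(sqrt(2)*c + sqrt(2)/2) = sqrt(2)*c^3 + sqrt(2)*c^2/2 + c^2 + c/2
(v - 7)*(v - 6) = v^2 - 13*v + 42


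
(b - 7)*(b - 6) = b^2 - 13*b + 42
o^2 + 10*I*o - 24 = (o + 4*I)*(o + 6*I)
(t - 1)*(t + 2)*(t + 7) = t^3 + 8*t^2 + 5*t - 14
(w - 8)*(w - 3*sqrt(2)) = w^2 - 8*w - 3*sqrt(2)*w + 24*sqrt(2)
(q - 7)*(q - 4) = q^2 - 11*q + 28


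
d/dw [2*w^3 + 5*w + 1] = 6*w^2 + 5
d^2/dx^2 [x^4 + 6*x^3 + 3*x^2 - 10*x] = 12*x^2 + 36*x + 6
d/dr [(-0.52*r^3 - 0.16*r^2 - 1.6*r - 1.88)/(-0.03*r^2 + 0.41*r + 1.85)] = (0.0156*r^4 - 0.4264*r^3 - 2.9996*r^2 - 0.7048*r - 2.1892)/(0.0009*r^4 - 0.0246*r^3 + 0.0571*r^2 + 1.517*r + 3.4225)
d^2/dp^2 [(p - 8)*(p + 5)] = 2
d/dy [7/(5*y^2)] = -14/(5*y^3)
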